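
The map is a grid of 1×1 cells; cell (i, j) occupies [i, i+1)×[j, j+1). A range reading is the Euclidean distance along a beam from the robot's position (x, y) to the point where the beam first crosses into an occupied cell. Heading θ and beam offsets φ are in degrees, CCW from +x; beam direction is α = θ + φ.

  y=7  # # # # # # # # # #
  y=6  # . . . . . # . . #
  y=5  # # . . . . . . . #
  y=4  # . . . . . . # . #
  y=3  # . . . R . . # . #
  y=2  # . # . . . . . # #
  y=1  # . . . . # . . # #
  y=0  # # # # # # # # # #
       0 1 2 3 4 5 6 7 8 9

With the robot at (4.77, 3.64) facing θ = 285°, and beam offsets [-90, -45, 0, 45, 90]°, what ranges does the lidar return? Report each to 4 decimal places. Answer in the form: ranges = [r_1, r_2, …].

ranges = [2.4728, 3.0484, 1.6979, 3.7297, 2.3087]

beam 1: φ=-90°, α=195°
  d=(-0.9659,-0.2588)  start (4,3)  tX=0.7972 tY=2.4728  stride 1/|dx|=1.0353 1/|dy|=3.8637
    cross x-line → (3,3), t=0.7972
    cross x-line → (2,3), t=1.8324
    cross y-line → (2,2), t=2.4728 (wall)
  → r_1 = 2.4728
beam 2: φ=-45°, α=240°
  d=(-0.5000,-0.8660)  start (4,3)  tX=1.5400 tY=0.7390  stride 1/|dx|=2.0000 1/|dy|=1.1547
    cross y-line → (4,2), t=0.7390
    cross x-line → (3,2), t=1.5400
    cross y-line → (3,1), t=1.8937
    cross y-line → (3,0), t=3.0484 (wall)
  → r_2 = 3.0484
beam 3: φ=0°, α=285°
  d=(0.2588,-0.9659)  start (4,3)  tX=0.8887 tY=0.6626  stride 1/|dx|=3.8637 1/|dy|=1.0353
    cross y-line → (4,2), t=0.6626
    cross x-line → (5,2), t=0.8887
    cross y-line → (5,1), t=1.6979 (wall)
  → r_3 = 1.6979
beam 4: φ=45°, α=330°
  d=(0.8660,-0.5000)  start (4,3)  tX=0.2656 tY=1.2800  stride 1/|dx|=1.1547 1/|dy|=2.0000
    cross x-line → (5,3), t=0.2656
    cross y-line → (5,2), t=1.2800
    cross x-line → (6,2), t=1.4203
    cross x-line → (7,2), t=2.5750
    cross y-line → (7,1), t=3.2800
    cross x-line → (8,1), t=3.7297 (wall)
  → r_4 = 3.7297
beam 5: φ=90°, α=15°
  d=(0.9659,0.2588)  start (4,3)  tX=0.2381 tY=1.3909  stride 1/|dx|=1.0353 1/|dy|=3.8637
    cross x-line → (5,3), t=0.2381
    cross x-line → (6,3), t=1.2734
    cross y-line → (6,4), t=1.3909
    cross x-line → (7,4), t=2.3087 (wall)
  → r_5 = 2.3087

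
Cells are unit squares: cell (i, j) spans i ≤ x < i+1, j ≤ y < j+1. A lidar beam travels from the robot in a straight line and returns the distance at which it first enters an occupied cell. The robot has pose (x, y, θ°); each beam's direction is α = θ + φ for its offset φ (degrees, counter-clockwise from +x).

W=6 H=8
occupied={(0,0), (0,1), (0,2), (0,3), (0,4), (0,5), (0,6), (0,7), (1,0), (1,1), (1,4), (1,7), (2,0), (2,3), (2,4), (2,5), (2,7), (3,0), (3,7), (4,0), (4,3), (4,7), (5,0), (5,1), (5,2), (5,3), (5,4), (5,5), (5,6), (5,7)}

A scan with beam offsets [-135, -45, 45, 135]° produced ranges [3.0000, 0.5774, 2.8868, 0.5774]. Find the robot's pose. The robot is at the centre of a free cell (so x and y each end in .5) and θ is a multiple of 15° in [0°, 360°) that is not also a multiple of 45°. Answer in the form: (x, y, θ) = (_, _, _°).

(x, y, θ) = (3.5, 3.5, 195°)

The pose lattice has 18·16 = 288 candidates. Test each by forward raycasting.
  (1.5, 6.5, 285°): beam 1 = 0.5774 ≠ 3.0000 ✗
  (3.5, 2.5, 30°): beam 1 = 1.5529 ≠ 3.0000 ✗
  (2.5, 2.5, 75°): beam 1 = 1.7321 ≠ 3.0000 ✗
  …
  (3.5, 3.5, 195°): r_1=3.0000, r_2=0.5774, r_3=2.8868, r_4=0.5774 — all match ✓
Only this pose fits every beam.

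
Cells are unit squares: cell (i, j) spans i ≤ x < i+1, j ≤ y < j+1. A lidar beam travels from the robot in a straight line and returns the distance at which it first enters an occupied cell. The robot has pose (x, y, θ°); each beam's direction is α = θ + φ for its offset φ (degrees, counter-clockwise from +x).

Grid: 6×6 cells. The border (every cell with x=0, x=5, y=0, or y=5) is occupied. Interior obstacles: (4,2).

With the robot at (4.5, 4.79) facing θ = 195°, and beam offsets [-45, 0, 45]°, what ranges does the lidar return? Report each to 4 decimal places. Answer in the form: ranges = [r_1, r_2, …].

ranges = [0.4200, 3.6235, 4.3763]

beam 1: φ=-45°, α=150°
  dir = (cos 150°, sin 150°) = (-0.8660, 0.5000); from cell (4,4)
  next x-line at t=0.5774, next y-line at t=0.4200; Δt_x=1.1547, Δt_y=2.0000
    y: enter (4,5) at t=0.4200 ← occupied
  → r_1 = 0.4200
beam 2: φ=0°, α=195°
  dir = (cos 195°, sin 195°) = (-0.9659, -0.2588); from cell (4,4)
  next x-line at t=0.5176, next y-line at t=3.0523; Δt_x=1.0353, Δt_y=3.8637
    x: enter (3,4) at t=0.5176
    x: enter (2,4) at t=1.5529
    x: enter (1,4) at t=2.5882
    y: enter (1,3) at t=3.0523
    x: enter (0,3) at t=3.6235 ← occupied
  → r_2 = 3.6235
beam 3: φ=45°, α=240°
  dir = (cos 240°, sin 240°) = (-0.5000, -0.8660); from cell (4,4)
  next x-line at t=1.0000, next y-line at t=0.9122; Δt_x=2.0000, Δt_y=1.1547
    y: enter (4,3) at t=0.9122
    x: enter (3,3) at t=1.0000
    y: enter (3,2) at t=2.0669
    x: enter (2,2) at t=3.0000
    y: enter (2,1) at t=3.2216
    y: enter (2,0) at t=4.3763 ← occupied
  → r_3 = 4.3763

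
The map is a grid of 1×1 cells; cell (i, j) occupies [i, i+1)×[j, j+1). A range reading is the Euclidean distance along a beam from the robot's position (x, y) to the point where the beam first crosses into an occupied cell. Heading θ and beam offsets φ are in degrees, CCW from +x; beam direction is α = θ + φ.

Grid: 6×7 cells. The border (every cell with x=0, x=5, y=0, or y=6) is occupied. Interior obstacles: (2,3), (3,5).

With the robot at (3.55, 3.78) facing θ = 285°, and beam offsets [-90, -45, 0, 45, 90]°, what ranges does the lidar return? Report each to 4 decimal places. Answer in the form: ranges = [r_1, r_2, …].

ranges = [0.5694, 3.2101, 2.8781, 1.6743, 1.5012]

beam 1: φ=-90°, α=195°
  d=(-0.9659,-0.2588)  start (3,3)  tX=0.5694 tY=3.0137  stride 1/|dx|=1.0353 1/|dy|=3.8637
    cross x-line → (2,3), t=0.5694 (wall)
  → r_1 = 0.5694
beam 2: φ=-45°, α=240°
  d=(-0.5000,-0.8660)  start (3,3)  tX=1.1000 tY=0.9007  stride 1/|dx|=2.0000 1/|dy|=1.1547
    cross y-line → (3,2), t=0.9007
    cross x-line → (2,2), t=1.1000
    cross y-line → (2,1), t=2.0554
    cross x-line → (1,1), t=3.1000
    cross y-line → (1,0), t=3.2101 (wall)
  → r_2 = 3.2101
beam 3: φ=0°, α=285°
  d=(0.2588,-0.9659)  start (3,3)  tX=1.7387 tY=0.8075  stride 1/|dx|=3.8637 1/|dy|=1.0353
    cross y-line → (3,2), t=0.8075
    cross x-line → (4,2), t=1.7387
    cross y-line → (4,1), t=1.8428
    cross y-line → (4,0), t=2.8781 (wall)
  → r_3 = 2.8781
beam 4: φ=45°, α=330°
  d=(0.8660,-0.5000)  start (3,3)  tX=0.5196 tY=1.5600  stride 1/|dx|=1.1547 1/|dy|=2.0000
    cross x-line → (4,3), t=0.5196
    cross y-line → (4,2), t=1.5600
    cross x-line → (5,2), t=1.6743 (wall)
  → r_4 = 1.6743
beam 5: φ=90°, α=15°
  d=(0.9659,0.2588)  start (3,3)  tX=0.4659 tY=0.8500  stride 1/|dx|=1.0353 1/|dy|=3.8637
    cross x-line → (4,3), t=0.4659
    cross y-line → (4,4), t=0.8500
    cross x-line → (5,4), t=1.5012 (wall)
  → r_5 = 1.5012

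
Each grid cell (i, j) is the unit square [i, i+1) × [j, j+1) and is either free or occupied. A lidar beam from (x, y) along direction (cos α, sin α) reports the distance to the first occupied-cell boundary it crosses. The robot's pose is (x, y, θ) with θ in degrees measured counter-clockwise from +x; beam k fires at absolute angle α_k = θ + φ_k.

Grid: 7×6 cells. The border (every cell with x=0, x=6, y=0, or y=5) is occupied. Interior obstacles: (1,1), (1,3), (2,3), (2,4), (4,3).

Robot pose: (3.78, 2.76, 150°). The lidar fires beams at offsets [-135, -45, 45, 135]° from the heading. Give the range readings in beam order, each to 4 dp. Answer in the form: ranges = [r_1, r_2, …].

ranges = [0.9273, 2.3190, 2.8781, 1.8221]

beam 1: φ=-135°, α=15°
  direction (0.9659, 0.2588); cell (3,2); t to first gridline: x 0.2278, y 0.9273 (then +1.0353 / +3.8637)
    (4,2) via x @ 0.2278
    (4,3) via y @ 0.9273  # hit
  → r_1 = 0.9273
beam 2: φ=-45°, α=105°
  direction (-0.2588, 0.9659); cell (3,2); t to first gridline: x 3.0137, y 0.2485 (then +3.8637 / +1.0353)
    (3,3) via y @ 0.2485
    (3,4) via y @ 1.2837
    (3,5) via y @ 2.3190  # hit
  → r_2 = 2.3190
beam 3: φ=45°, α=195°
  direction (-0.9659, -0.2588); cell (3,2); t to first gridline: x 0.8075, y 2.9364 (then +1.0353 / +3.8637)
    (2,2) via x @ 0.8075
    (1,2) via x @ 1.8428
    (0,2) via x @ 2.8781  # hit
  → r_3 = 2.8781
beam 4: φ=135°, α=285°
  direction (0.2588, -0.9659); cell (3,2); t to first gridline: x 0.8500, y 0.7868 (then +3.8637 / +1.0353)
    (3,1) via y @ 0.7868
    (4,1) via x @ 0.8500
    (4,0) via y @ 1.8221  # hit
  → r_4 = 1.8221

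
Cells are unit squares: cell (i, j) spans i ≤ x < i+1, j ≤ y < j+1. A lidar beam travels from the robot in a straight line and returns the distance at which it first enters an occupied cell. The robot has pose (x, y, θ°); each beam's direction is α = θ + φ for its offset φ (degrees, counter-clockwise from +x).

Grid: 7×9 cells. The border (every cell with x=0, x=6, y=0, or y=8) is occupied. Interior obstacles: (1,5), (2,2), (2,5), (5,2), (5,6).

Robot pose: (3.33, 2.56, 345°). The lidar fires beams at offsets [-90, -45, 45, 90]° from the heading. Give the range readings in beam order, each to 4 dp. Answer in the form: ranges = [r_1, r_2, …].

beam 1: φ=-90°, α=255°
  cosα=-0.2588 sinα=-0.9659 | (3,2) | tMaxX 1.2750 tMaxY 0.5798 | tΔX 3.8637 tΔY 1.0353
    t=0.5798 [y] (3,1)
    t=1.2750 [x] (2,1)
    t=1.6150 [y] (2,0) — stop
  → r_1 = 1.6150
beam 2: φ=-45°, α=300°
  cosα=0.5000 sinα=-0.8660 | (3,2) | tMaxX 1.3400 tMaxY 0.6466 | tΔX 2.0000 tΔY 1.1547
    t=0.6466 [y] (3,1)
    t=1.3400 [x] (4,1)
    t=1.8013 [y] (4,0) — stop
  → r_2 = 1.8013
beam 3: φ=45°, α=30°
  cosα=0.8660 sinα=0.5000 | (3,2) | tMaxX 0.7736 tMaxY 0.8800 | tΔX 1.1547 tΔY 2.0000
    t=0.7736 [x] (4,2)
    t=0.8800 [y] (4,3)
    t=1.9283 [x] (5,3)
    t=2.8800 [y] (5,4)
    t=3.0831 [x] (6,4) — stop
  → r_3 = 3.0831
beam 4: φ=90°, α=75°
  cosα=0.2588 sinα=0.9659 | (3,2) | tMaxX 2.5887 tMaxY 0.4555 | tΔX 3.8637 tΔY 1.0353
    t=0.4555 [y] (3,3)
    t=1.4908 [y] (3,4)
    t=2.5261 [y] (3,5)
    t=2.5887 [x] (4,5)
    t=3.5614 [y] (4,6)
    t=4.5966 [y] (4,7)
    t=5.6319 [y] (4,8) — stop
  → r_4 = 5.6319

ranges = [1.6150, 1.8013, 3.0831, 5.6319]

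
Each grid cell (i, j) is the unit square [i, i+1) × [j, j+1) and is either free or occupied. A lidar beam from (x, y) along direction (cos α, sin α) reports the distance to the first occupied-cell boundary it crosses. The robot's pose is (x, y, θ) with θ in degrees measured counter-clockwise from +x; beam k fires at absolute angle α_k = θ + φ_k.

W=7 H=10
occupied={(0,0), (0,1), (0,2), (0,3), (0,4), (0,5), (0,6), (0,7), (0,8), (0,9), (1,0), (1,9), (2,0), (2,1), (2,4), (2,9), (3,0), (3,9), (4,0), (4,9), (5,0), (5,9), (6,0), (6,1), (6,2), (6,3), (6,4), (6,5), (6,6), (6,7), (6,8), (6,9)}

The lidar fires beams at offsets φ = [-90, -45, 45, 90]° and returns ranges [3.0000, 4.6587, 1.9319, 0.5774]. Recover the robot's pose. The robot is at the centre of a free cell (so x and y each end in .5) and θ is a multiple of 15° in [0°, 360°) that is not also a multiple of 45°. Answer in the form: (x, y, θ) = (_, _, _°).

Enumerate (i+0.5, j+0.5, θ) over the 38 free cells and 16 admissible headings. For each, cast all 4 beams and compare to the given ranges.
  (5.5, 5.5, 15°): beam 1 = 1.9319 ≠ 3.0000 ✗
  (2.5, 5.5, 345°): beam 1 = 0.5176 ≠ 3.0000 ✗
  (4.5, 2.5, 195°): beam 1 = 6.7293 ≠ 3.0000 ✗
  (3.5, 6.5, 105°): beam 1 = 2.5882 ≠ 3.0000 ✗
  …
  (5.5, 7.5, 240°): r_1=3.0000, r_2=4.6587, r_3=1.9319, r_4=0.5774 — all match ✓
Only this pose fits every beam.

(x, y, θ) = (5.5, 7.5, 240°)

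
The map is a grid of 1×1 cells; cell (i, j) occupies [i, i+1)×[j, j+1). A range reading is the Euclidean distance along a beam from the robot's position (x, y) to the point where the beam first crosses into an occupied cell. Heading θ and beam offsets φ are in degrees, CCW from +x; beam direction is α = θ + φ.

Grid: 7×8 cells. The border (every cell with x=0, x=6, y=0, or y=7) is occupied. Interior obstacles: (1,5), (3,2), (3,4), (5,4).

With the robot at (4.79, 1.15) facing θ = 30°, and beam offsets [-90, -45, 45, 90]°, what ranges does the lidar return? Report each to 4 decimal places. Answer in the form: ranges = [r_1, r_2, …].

beam 1: φ=-90°, α=300°
  d=(0.5000,-0.8660)  start (4,1)  tX=0.4200 tY=0.1732  stride 1/|dx|=2.0000 1/|dy|=1.1547
    cross y-line → (4,0), t=0.1732 (wall)
  → r_1 = 0.1732
beam 2: φ=-45°, α=345°
  d=(0.9659,-0.2588)  start (4,1)  tX=0.2174 tY=0.5796  stride 1/|dx|=1.0353 1/|dy|=3.8637
    cross x-line → (5,1), t=0.2174
    cross y-line → (5,0), t=0.5796 (wall)
  → r_2 = 0.5796
beam 3: φ=45°, α=75°
  d=(0.2588,0.9659)  start (4,1)  tX=0.8114 tY=0.8800  stride 1/|dx|=3.8637 1/|dy|=1.0353
    cross x-line → (5,1), t=0.8114
    cross y-line → (5,2), t=0.8800
    cross y-line → (5,3), t=1.9153
    cross y-line → (5,4), t=2.9505 (wall)
  → r_3 = 2.9505
beam 4: φ=90°, α=120°
  d=(-0.5000,0.8660)  start (4,1)  tX=1.5800 tY=0.9815  stride 1/|dx|=2.0000 1/|dy|=1.1547
    cross y-line → (4,2), t=0.9815
    cross x-line → (3,2), t=1.5800 (wall)
  → r_4 = 1.5800

ranges = [0.1732, 0.5796, 2.9505, 1.5800]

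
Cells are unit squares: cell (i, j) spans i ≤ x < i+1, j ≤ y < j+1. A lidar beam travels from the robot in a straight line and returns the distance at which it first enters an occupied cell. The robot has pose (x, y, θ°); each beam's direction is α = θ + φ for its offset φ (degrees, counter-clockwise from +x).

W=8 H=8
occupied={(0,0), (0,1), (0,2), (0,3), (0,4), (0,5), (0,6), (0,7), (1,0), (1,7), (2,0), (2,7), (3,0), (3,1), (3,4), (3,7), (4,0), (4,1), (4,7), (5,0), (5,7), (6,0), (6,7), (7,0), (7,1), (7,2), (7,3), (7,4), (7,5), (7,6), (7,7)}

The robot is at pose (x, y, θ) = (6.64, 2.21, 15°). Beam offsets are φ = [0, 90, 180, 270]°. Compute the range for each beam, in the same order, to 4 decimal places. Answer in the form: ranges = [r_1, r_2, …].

beam 1: φ=0°, α=15°
  direction (0.9659, 0.2588); cell (6,2); t to first gridline: x 0.3727, y 3.0523 (then +1.0353 / +3.8637)
    (7,2) via x @ 0.3727  # hit
  → r_1 = 0.3727
beam 2: φ=90°, α=105°
  direction (-0.2588, 0.9659); cell (6,2); t to first gridline: x 2.4728, y 0.8179 (then +3.8637 / +1.0353)
    (6,3) via y @ 0.8179
    (6,4) via y @ 1.8531
    (5,4) via x @ 2.4728
    (5,5) via y @ 2.8884
    (5,6) via y @ 3.9237
    (5,7) via y @ 4.9590  # hit
  → r_2 = 4.9590
beam 3: φ=180°, α=195°
  direction (-0.9659, -0.2588); cell (6,2); t to first gridline: x 0.6626, y 0.8114 (then +1.0353 / +3.8637)
    (5,2) via x @ 0.6626
    (5,1) via y @ 0.8114
    (4,1) via x @ 1.6979  # hit
  → r_3 = 1.6979
beam 4: φ=270°, α=285°
  direction (0.2588, -0.9659); cell (6,2); t to first gridline: x 1.3909, y 0.2174 (then +3.8637 / +1.0353)
    (6,1) via y @ 0.2174
    (6,0) via y @ 1.2527  # hit
  → r_4 = 1.2527

ranges = [0.3727, 4.9590, 1.6979, 1.2527]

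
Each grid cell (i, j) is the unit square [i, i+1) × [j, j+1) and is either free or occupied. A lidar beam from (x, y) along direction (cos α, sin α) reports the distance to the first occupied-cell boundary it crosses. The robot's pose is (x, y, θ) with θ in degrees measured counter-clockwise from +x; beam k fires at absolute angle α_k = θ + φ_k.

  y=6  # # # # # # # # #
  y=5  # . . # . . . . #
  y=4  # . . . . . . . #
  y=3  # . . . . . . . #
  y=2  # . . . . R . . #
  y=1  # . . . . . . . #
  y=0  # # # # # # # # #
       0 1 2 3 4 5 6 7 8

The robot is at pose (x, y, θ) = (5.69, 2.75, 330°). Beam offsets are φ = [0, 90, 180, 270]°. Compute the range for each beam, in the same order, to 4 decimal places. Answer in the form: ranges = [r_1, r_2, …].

beam 1: φ=0°, α=330°
  dir = (cos 330°, sin 330°) = (0.8660, -0.5000); from cell (5,2)
  next x-line at t=0.3580, next y-line at t=1.5000; Δt_x=1.1547, Δt_y=2.0000
    x: enter (6,2) at t=0.3580
    y: enter (6,1) at t=1.5000
    x: enter (7,1) at t=1.5127
    x: enter (8,1) at t=2.6674 ← occupied
  → r_1 = 2.6674
beam 2: φ=90°, α=60°
  dir = (cos 60°, sin 60°) = (0.5000, 0.8660); from cell (5,2)
  next x-line at t=0.6200, next y-line at t=0.2887; Δt_x=2.0000, Δt_y=1.1547
    y: enter (5,3) at t=0.2887
    x: enter (6,3) at t=0.6200
    y: enter (6,4) at t=1.4434
    y: enter (6,5) at t=2.5981
    x: enter (7,5) at t=2.6200
    y: enter (7,6) at t=3.7528 ← occupied
  → r_2 = 3.7528
beam 3: φ=180°, α=150°
  dir = (cos 150°, sin 150°) = (-0.8660, 0.5000); from cell (5,2)
  next x-line at t=0.7967, next y-line at t=0.5000; Δt_x=1.1547, Δt_y=2.0000
    y: enter (5,3) at t=0.5000
    x: enter (4,3) at t=0.7967
    x: enter (3,3) at t=1.9514
    y: enter (3,4) at t=2.5000
    x: enter (2,4) at t=3.1061
    x: enter (1,4) at t=4.2608
    y: enter (1,5) at t=4.5000
    x: enter (0,5) at t=5.4155 ← occupied
  → r_3 = 5.4155
beam 4: φ=270°, α=240°
  dir = (cos 240°, sin 240°) = (-0.5000, -0.8660); from cell (5,2)
  next x-line at t=1.3800, next y-line at t=0.8660; Δt_x=2.0000, Δt_y=1.1547
    y: enter (5,1) at t=0.8660
    x: enter (4,1) at t=1.3800
    y: enter (4,0) at t=2.0207 ← occupied
  → r_4 = 2.0207

ranges = [2.6674, 3.7528, 5.4155, 2.0207]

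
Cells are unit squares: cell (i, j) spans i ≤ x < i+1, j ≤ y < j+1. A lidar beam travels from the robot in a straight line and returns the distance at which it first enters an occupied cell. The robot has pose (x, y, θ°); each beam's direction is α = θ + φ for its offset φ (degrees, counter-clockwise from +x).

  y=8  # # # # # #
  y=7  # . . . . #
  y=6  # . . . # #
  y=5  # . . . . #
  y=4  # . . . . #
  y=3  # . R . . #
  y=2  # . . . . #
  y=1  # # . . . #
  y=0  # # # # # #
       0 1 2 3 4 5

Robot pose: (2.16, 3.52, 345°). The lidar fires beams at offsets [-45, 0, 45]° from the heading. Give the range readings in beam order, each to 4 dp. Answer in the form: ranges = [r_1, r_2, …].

ranges = [2.9098, 2.9402, 3.2793]

beam 1: φ=-45°, α=300°
  direction (0.5000, -0.8660); cell (2,3); t to first gridline: x 1.6800, y 0.6004 (then +2.0000 / +1.1547)
    (2,2) via y @ 0.6004
    (3,2) via x @ 1.6800
    (3,1) via y @ 1.7551
    (3,0) via y @ 2.9098  # hit
  → r_1 = 2.9098
beam 2: φ=0°, α=345°
  direction (0.9659, -0.2588); cell (2,3); t to first gridline: x 0.8696, y 2.0091 (then +1.0353 / +3.8637)
    (3,3) via x @ 0.8696
    (4,3) via x @ 1.9049
    (4,2) via y @ 2.0091
    (5,2) via x @ 2.9402  # hit
  → r_2 = 2.9402
beam 3: φ=45°, α=30°
  direction (0.8660, 0.5000); cell (2,3); t to first gridline: x 0.9699, y 0.9600 (then +1.1547 / +2.0000)
    (2,4) via y @ 0.9600
    (3,4) via x @ 0.9699
    (4,4) via x @ 2.1246
    (4,5) via y @ 2.9600
    (5,5) via x @ 3.2793  # hit
  → r_3 = 3.2793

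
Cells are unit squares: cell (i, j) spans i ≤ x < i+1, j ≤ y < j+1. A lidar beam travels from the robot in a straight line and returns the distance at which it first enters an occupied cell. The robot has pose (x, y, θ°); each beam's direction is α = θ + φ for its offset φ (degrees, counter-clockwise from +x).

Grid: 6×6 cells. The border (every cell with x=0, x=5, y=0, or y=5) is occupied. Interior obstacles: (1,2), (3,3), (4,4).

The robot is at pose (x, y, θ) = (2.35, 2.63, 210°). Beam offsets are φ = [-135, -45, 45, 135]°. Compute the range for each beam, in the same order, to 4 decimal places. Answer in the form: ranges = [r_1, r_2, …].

beam 1: φ=-135°, α=75°
  direction (0.2588, 0.9659); cell (2,2); t to first gridline: x 2.5114, y 0.3831 (then +3.8637 / +1.0353)
    (2,3) via y @ 0.3831
    (2,4) via y @ 1.4183
    (2,5) via y @ 2.4536  # hit
  → r_1 = 2.4536
beam 2: φ=-45°, α=165°
  direction (-0.9659, 0.2588); cell (2,2); t to first gridline: x 0.3623, y 1.4296 (then +1.0353 / +3.8637)
    (1,2) via x @ 0.3623  # hit
  → r_2 = 0.3623
beam 3: φ=45°, α=255°
  direction (-0.2588, -0.9659); cell (2,2); t to first gridline: x 1.3523, y 0.6522 (then +3.8637 / +1.0353)
    (2,1) via y @ 0.6522
    (1,1) via x @ 1.3523
    (1,0) via y @ 1.6875  # hit
  → r_3 = 1.6875
beam 4: φ=135°, α=345°
  direction (0.9659, -0.2588); cell (2,2); t to first gridline: x 0.6729, y 2.4341 (then +1.0353 / +3.8637)
    (3,2) via x @ 0.6729
    (4,2) via x @ 1.7082
    (4,1) via y @ 2.4341
    (5,1) via x @ 2.7435  # hit
  → r_4 = 2.7435

ranges = [2.4536, 0.3623, 1.6875, 2.7435]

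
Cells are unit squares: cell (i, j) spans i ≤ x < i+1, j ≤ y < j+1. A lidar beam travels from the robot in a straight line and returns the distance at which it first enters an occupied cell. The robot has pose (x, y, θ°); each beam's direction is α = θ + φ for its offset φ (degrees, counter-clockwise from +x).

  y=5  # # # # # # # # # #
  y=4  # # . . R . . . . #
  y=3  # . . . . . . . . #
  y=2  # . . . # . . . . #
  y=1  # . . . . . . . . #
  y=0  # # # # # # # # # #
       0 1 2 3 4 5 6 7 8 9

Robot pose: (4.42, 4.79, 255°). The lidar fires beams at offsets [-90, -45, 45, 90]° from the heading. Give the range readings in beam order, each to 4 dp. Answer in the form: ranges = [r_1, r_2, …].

ranges = [0.8114, 3.9491, 4.3763, 4.7416]

beam 1: φ=-90°, α=165°
  dir = (cos 165°, sin 165°) = (-0.9659, 0.2588); from cell (4,4)
  next x-line at t=0.4348, next y-line at t=0.8114; Δt_x=1.0353, Δt_y=3.8637
    x: enter (3,4) at t=0.4348
    y: enter (3,5) at t=0.8114 ← occupied
  → r_1 = 0.8114
beam 2: φ=-45°, α=210°
  dir = (cos 210°, sin 210°) = (-0.8660, -0.5000); from cell (4,4)
  next x-line at t=0.4850, next y-line at t=1.5800; Δt_x=1.1547, Δt_y=2.0000
    x: enter (3,4) at t=0.4850
    y: enter (3,3) at t=1.5800
    x: enter (2,3) at t=1.6397
    x: enter (1,3) at t=2.7944
    y: enter (1,2) at t=3.5800
    x: enter (0,2) at t=3.9491 ← occupied
  → r_2 = 3.9491
beam 3: φ=45°, α=300°
  dir = (cos 300°, sin 300°) = (0.5000, -0.8660); from cell (4,4)
  next x-line at t=1.1600, next y-line at t=0.9122; Δt_x=2.0000, Δt_y=1.1547
    y: enter (4,3) at t=0.9122
    x: enter (5,3) at t=1.1600
    y: enter (5,2) at t=2.0669
    x: enter (6,2) at t=3.1600
    y: enter (6,1) at t=3.2216
    y: enter (6,0) at t=4.3763 ← occupied
  → r_3 = 4.3763
beam 4: φ=90°, α=345°
  dir = (cos 345°, sin 345°) = (0.9659, -0.2588); from cell (4,4)
  next x-line at t=0.6005, next y-line at t=3.0523; Δt_x=1.0353, Δt_y=3.8637
    x: enter (5,4) at t=0.6005
    x: enter (6,4) at t=1.6357
    x: enter (7,4) at t=2.6710
    y: enter (7,3) at t=3.0523
    x: enter (8,3) at t=3.7063
    x: enter (9,3) at t=4.7416 ← occupied
  → r_4 = 4.7416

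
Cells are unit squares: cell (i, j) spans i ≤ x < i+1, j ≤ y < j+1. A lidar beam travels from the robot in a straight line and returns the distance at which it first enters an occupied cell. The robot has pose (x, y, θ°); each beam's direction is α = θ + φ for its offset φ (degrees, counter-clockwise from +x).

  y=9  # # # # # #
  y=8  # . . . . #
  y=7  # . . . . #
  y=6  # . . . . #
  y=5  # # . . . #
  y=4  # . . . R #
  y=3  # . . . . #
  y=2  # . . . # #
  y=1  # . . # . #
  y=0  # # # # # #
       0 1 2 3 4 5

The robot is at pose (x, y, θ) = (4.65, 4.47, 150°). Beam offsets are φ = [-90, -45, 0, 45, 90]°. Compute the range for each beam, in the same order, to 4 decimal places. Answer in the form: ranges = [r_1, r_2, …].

beam 1: φ=-90°, α=60°
  cosα=0.5000 sinα=0.8660 | (4,4) | tMaxX 0.7000 tMaxY 0.6120 | tΔX 2.0000 tΔY 1.1547
    t=0.6120 [y] (4,5)
    t=0.7000 [x] (5,5) — stop
  → r_1 = 0.7000
beam 2: φ=-45°, α=105°
  cosα=-0.2588 sinα=0.9659 | (4,4) | tMaxX 2.5114 tMaxY 0.5487 | tΔX 3.8637 tΔY 1.0353
    t=0.5487 [y] (4,5)
    t=1.5840 [y] (4,6)
    t=2.5114 [x] (3,6)
    t=2.6192 [y] (3,7)
    t=3.6545 [y] (3,8)
    t=4.6898 [y] (3,9) — stop
  → r_2 = 4.6898
beam 3: φ=0°, α=150°
  cosα=-0.8660 sinα=0.5000 | (4,4) | tMaxX 0.7506 tMaxY 1.0600 | tΔX 1.1547 tΔY 2.0000
    t=0.7506 [x] (3,4)
    t=1.0600 [y] (3,5)
    t=1.9053 [x] (2,5)
    t=3.0600 [x] (1,5) — stop
  → r_3 = 3.0600
beam 4: φ=45°, α=195°
  cosα=-0.9659 sinα=-0.2588 | (4,4) | tMaxX 0.6729 tMaxY 1.8159 | tΔX 1.0353 tΔY 3.8637
    t=0.6729 [x] (3,4)
    t=1.7082 [x] (2,4)
    t=1.8159 [y] (2,3)
    t=2.7435 [x] (1,3)
    t=3.7788 [x] (0,3) — stop
  → r_4 = 3.7788
beam 5: φ=90°, α=240°
  cosα=-0.5000 sinα=-0.8660 | (4,4) | tMaxX 1.3000 tMaxY 0.5427 | tΔX 2.0000 tΔY 1.1547
    t=0.5427 [y] (4,3)
    t=1.3000 [x] (3,3)
    t=1.6974 [y] (3,2)
    t=2.8521 [y] (3,1) — stop
  → r_5 = 2.8521

ranges = [0.7000, 4.6898, 3.0600, 3.7788, 2.8521]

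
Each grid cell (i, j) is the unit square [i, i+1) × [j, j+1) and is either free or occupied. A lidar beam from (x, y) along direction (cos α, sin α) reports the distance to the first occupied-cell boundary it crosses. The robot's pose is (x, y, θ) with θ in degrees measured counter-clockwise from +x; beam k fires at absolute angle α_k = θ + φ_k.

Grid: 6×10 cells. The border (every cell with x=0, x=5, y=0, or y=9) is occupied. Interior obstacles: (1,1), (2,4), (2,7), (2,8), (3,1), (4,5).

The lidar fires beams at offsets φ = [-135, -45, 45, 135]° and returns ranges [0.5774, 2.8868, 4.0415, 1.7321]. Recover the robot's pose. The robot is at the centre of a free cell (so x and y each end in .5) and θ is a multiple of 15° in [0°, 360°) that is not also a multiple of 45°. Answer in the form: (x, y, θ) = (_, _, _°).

Candidates: 26 free-cell centres × 16 headings = 416 poses. Raycast each; keep the one whose scan matches to 4 dp.
  (3.5, 4.5, 30°): beam 1 = 3.6235 ≠ 0.5774 ✗
  (1.5, 5.5, 150°): beam 1 = 3.6235 ≠ 0.5774 ✗
  (3.5, 4.5, 60°): beam 1 = 3.6235 ≠ 0.5774 ✗
  (3.5, 5.5, 165°): beam 2 = 1.7321 ≠ 2.8868 ✗
  …
  (2.5, 5.5, 15°): r_1=0.5774, r_2=2.8868, r_3=4.0415, r_4=1.7321 — all match ✓
No second candidate reproduces the full scan.

(x, y, θ) = (2.5, 5.5, 15°)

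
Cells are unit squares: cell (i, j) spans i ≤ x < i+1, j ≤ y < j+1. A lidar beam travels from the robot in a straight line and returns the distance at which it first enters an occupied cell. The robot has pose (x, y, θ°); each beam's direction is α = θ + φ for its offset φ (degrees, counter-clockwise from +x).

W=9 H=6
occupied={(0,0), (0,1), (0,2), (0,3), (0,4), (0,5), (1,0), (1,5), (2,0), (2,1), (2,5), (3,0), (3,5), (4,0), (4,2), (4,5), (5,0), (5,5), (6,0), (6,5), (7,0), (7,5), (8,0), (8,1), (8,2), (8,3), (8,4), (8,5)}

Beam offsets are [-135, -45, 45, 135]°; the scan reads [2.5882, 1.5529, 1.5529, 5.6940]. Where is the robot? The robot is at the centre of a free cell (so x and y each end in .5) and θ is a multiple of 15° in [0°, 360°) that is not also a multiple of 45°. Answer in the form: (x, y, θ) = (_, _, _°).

(x, y, θ) = (6.5, 3.5, 30°)

Enumerate (i+0.5, j+0.5, θ) over the 26 free cells and 16 admissible headings. For each, cast all 4 beams and compare to the given ranges.
  (7.5, 1.5, 285°): beam 1 = 2.8868 ≠ 2.5882 ✗
  (3.5, 2.5, 330°): beam 3 = 0.5176 ≠ 1.5529 ✗
  (6.5, 1.5, 345°): beam 1 = 1.0000 ≠ 2.5882 ✗
  …
  (6.5, 3.5, 30°): r_1=2.5882, r_2=1.5529, r_3=1.5529, r_4=5.6940 — all match ✓
No second candidate reproduces the full scan.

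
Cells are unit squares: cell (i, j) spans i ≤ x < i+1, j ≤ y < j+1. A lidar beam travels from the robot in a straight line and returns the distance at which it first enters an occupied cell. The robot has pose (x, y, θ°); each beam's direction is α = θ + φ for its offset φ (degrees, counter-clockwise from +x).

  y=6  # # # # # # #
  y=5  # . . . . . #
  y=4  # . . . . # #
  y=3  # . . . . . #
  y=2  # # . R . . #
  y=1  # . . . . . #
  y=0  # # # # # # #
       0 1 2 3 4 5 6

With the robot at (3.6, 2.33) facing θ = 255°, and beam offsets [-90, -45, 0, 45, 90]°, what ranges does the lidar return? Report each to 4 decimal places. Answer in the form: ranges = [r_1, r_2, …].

beam 1: φ=-90°, α=165°
  d=(-0.9659,0.2588)  start (3,2)  tX=0.6212 tY=2.5887  stride 1/|dx|=1.0353 1/|dy|=3.8637
    cross x-line → (2,2), t=0.6212
    cross x-line → (1,2), t=1.6564 (wall)
  → r_1 = 1.6564
beam 2: φ=-45°, α=210°
  d=(-0.8660,-0.5000)  start (3,2)  tX=0.6928 tY=0.6600  stride 1/|dx|=1.1547 1/|dy|=2.0000
    cross y-line → (3,1), t=0.6600
    cross x-line → (2,1), t=0.6928
    cross x-line → (1,1), t=1.8475
    cross y-line → (1,0), t=2.6600 (wall)
  → r_2 = 2.6600
beam 3: φ=0°, α=255°
  d=(-0.2588,-0.9659)  start (3,2)  tX=2.3182 tY=0.3416  stride 1/|dx|=3.8637 1/|dy|=1.0353
    cross y-line → (3,1), t=0.3416
    cross y-line → (3,0), t=1.3769 (wall)
  → r_3 = 1.3769
beam 4: φ=45°, α=300°
  d=(0.5000,-0.8660)  start (3,2)  tX=0.8000 tY=0.3811  stride 1/|dx|=2.0000 1/|dy|=1.1547
    cross y-line → (3,1), t=0.3811
    cross x-line → (4,1), t=0.8000
    cross y-line → (4,0), t=1.5358 (wall)
  → r_4 = 1.5358
beam 5: φ=90°, α=345°
  d=(0.9659,-0.2588)  start (3,2)  tX=0.4141 tY=1.2750  stride 1/|dx|=1.0353 1/|dy|=3.8637
    cross x-line → (4,2), t=0.4141
    cross y-line → (4,1), t=1.2750
    cross x-line → (5,1), t=1.4494
    cross x-line → (6,1), t=2.4847 (wall)
  → r_5 = 2.4847

ranges = [1.6564, 2.6600, 1.3769, 1.5358, 2.4847]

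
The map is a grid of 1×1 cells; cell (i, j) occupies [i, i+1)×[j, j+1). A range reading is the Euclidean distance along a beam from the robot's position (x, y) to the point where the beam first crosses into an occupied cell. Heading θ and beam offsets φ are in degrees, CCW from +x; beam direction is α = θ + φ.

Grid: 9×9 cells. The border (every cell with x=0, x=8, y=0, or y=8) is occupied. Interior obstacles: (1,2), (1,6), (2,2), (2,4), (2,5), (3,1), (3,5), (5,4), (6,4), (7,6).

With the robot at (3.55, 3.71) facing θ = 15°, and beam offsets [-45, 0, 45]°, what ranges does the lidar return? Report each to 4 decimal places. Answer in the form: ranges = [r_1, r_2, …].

beam 1: φ=-45°, α=330°
  direction (0.8660, -0.5000); cell (3,3); t to first gridline: x 0.5196, y 1.4200 (then +1.1547 / +2.0000)
    (4,3) via x @ 0.5196
    (4,2) via y @ 1.4200
    (5,2) via x @ 1.6743
    (6,2) via x @ 2.8290
    (6,1) via y @ 3.4200
    (7,1) via x @ 3.9837
    (8,1) via x @ 5.1384  # hit
  → r_1 = 5.1384
beam 2: φ=0°, α=15°
  direction (0.9659, 0.2588); cell (3,3); t to first gridline: x 0.4659, y 1.1205 (then +1.0353 / +3.8637)
    (4,3) via x @ 0.4659
    (4,4) via y @ 1.1205
    (5,4) via x @ 1.5012  # hit
  → r_2 = 1.5012
beam 3: φ=45°, α=60°
  direction (0.5000, 0.8660); cell (3,3); t to first gridline: x 0.9000, y 0.3349 (then +2.0000 / +1.1547)
    (3,4) via y @ 0.3349
    (4,4) via x @ 0.9000
    (4,5) via y @ 1.4896
    (4,6) via y @ 2.6443
    (5,6) via x @ 2.9000
    (5,7) via y @ 3.7990
    (6,7) via x @ 4.9000
    (6,8) via y @ 4.9537  # hit
  → r_3 = 4.9537

ranges = [5.1384, 1.5012, 4.9537]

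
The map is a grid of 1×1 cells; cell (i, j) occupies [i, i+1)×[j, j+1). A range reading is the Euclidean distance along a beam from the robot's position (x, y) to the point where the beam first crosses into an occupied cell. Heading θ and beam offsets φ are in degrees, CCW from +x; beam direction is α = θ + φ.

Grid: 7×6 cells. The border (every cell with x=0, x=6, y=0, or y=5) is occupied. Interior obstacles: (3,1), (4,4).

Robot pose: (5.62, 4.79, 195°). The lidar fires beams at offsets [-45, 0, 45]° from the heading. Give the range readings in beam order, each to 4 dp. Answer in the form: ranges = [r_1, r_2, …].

ranges = [0.4200, 0.6419, 3.2400]

beam 1: φ=-45°, α=150°
  cosα=-0.8660 sinα=0.5000 | (5,4) | tMaxX 0.7159 tMaxY 0.4200 | tΔX 1.1547 tΔY 2.0000
    t=0.4200 [y] (5,5) — stop
  → r_1 = 0.4200
beam 2: φ=0°, α=195°
  cosα=-0.9659 sinα=-0.2588 | (5,4) | tMaxX 0.6419 tMaxY 3.0523 | tΔX 1.0353 tΔY 3.8637
    t=0.6419 [x] (4,4) — stop
  → r_2 = 0.6419
beam 3: φ=45°, α=240°
  cosα=-0.5000 sinα=-0.8660 | (5,4) | tMaxX 1.2400 tMaxY 0.9122 | tΔX 2.0000 tΔY 1.1547
    t=0.9122 [y] (5,3)
    t=1.2400 [x] (4,3)
    t=2.0669 [y] (4,2)
    t=3.2216 [y] (4,1)
    t=3.2400 [x] (3,1) — stop
  → r_3 = 3.2400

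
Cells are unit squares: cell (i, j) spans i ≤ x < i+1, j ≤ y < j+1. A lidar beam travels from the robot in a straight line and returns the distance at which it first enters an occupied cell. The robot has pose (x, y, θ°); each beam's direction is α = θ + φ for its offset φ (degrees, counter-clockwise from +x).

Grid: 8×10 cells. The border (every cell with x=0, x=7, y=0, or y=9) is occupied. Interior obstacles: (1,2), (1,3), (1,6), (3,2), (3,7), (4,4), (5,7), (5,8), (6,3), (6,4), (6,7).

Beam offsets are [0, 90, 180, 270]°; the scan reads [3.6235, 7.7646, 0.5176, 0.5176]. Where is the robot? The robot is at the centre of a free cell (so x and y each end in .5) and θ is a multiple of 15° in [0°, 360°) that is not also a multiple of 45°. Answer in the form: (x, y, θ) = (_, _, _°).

Enumerate (i+0.5, j+0.5, θ) over the 37 free cells and 16 admissible headings. For each, cast all 4 beams and compare to the given ranges.
  (2.5, 2.5, 255°): beam 1 = 1.5529 ≠ 3.6235 ✗
  (6.5, 5.5, 255°): beam 1 = 0.5176 ≠ 3.6235 ✗
  (6.5, 8.5, 240°): beam 1 = 0.5774 ≠ 3.6235 ✗
  (5.5, 6.5, 75°): beam 1 = 0.5176 ≠ 3.6235 ✗
  …
  (4.5, 8.5, 195°): r_1=3.6235, r_2=7.7646, r_3=0.5176, r_4=0.5176 — all match ✓
Unique over the lattice → pose = (4.5, 8.5, 195°).

(x, y, θ) = (4.5, 8.5, 195°)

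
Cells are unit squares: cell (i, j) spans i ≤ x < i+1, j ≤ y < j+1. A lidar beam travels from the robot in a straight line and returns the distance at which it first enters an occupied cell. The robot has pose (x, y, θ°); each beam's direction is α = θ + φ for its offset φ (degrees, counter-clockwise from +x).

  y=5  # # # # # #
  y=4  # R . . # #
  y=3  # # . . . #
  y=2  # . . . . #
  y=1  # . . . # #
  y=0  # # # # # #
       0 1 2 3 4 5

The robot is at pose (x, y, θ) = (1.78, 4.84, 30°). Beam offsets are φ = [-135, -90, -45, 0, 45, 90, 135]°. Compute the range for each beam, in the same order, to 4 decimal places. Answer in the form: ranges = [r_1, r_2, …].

beam 1: φ=-135°, α=255°
  d=(-0.2588,-0.9659)  start (1,4)  tX=3.0137 tY=0.8696  stride 1/|dx|=3.8637 1/|dy|=1.0353
    cross y-line → (1,3), t=0.8696 (wall)
  → r_1 = 0.8696
beam 2: φ=-90°, α=300°
  d=(0.5000,-0.8660)  start (1,4)  tX=0.4400 tY=0.9699  stride 1/|dx|=2.0000 1/|dy|=1.1547
    cross x-line → (2,4), t=0.4400
    cross y-line → (2,3), t=0.9699
    cross y-line → (2,2), t=2.1246
    cross x-line → (3,2), t=2.4400
    cross y-line → (3,1), t=3.2793
    cross y-line → (3,0), t=4.4341 (wall)
  → r_2 = 4.4341
beam 3: φ=-45°, α=345°
  d=(0.9659,-0.2588)  start (1,4)  tX=0.2278 tY=3.2455  stride 1/|dx|=1.0353 1/|dy|=3.8637
    cross x-line → (2,4), t=0.2278
    cross x-line → (3,4), t=1.2630
    cross x-line → (4,4), t=2.2983 (wall)
  → r_3 = 2.2983
beam 4: φ=0°, α=30°
  d=(0.8660,0.5000)  start (1,4)  tX=0.2540 tY=0.3200  stride 1/|dx|=1.1547 1/|dy|=2.0000
    cross x-line → (2,4), t=0.2540
    cross y-line → (2,5), t=0.3200 (wall)
  → r_4 = 0.3200
beam 5: φ=45°, α=75°
  d=(0.2588,0.9659)  start (1,4)  tX=0.8500 tY=0.1656  stride 1/|dx|=3.8637 1/|dy|=1.0353
    cross y-line → (1,5), t=0.1656 (wall)
  → r_5 = 0.1656
beam 6: φ=90°, α=120°
  d=(-0.5000,0.8660)  start (1,4)  tX=1.5600 tY=0.1848  stride 1/|dx|=2.0000 1/|dy|=1.1547
    cross y-line → (1,5), t=0.1848 (wall)
  → r_6 = 0.1848
beam 7: φ=135°, α=165°
  d=(-0.9659,0.2588)  start (1,4)  tX=0.8075 tY=0.6182  stride 1/|dx|=1.0353 1/|dy|=3.8637
    cross y-line → (1,5), t=0.6182 (wall)
  → r_7 = 0.6182

ranges = [0.8696, 4.4341, 2.2983, 0.3200, 0.1656, 0.1848, 0.6182]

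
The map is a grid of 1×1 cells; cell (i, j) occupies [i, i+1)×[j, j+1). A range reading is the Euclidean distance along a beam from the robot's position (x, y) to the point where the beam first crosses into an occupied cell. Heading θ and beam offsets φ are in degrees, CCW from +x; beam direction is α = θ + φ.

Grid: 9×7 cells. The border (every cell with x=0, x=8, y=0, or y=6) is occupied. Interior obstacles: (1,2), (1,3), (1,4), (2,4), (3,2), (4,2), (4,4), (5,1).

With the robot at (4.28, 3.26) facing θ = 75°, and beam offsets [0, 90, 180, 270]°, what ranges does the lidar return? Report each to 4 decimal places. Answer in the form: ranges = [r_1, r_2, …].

ranges = [0.7661, 2.3604, 0.2692, 3.8512]

beam 1: φ=0°, α=75°
  direction (0.2588, 0.9659); cell (4,3); t to first gridline: x 2.7819, y 0.7661 (then +3.8637 / +1.0353)
    (4,4) via y @ 0.7661  # hit
  → r_1 = 0.7661
beam 2: φ=90°, α=165°
  direction (-0.9659, 0.2588); cell (4,3); t to first gridline: x 0.2899, y 2.8591 (then +1.0353 / +3.8637)
    (3,3) via x @ 0.2899
    (2,3) via x @ 1.3252
    (1,3) via x @ 2.3604  # hit
  → r_2 = 2.3604
beam 3: φ=180°, α=255°
  direction (-0.2588, -0.9659); cell (4,3); t to first gridline: x 1.0818, y 0.2692 (then +3.8637 / +1.0353)
    (4,2) via y @ 0.2692  # hit
  → r_3 = 0.2692
beam 4: φ=270°, α=345°
  direction (0.9659, -0.2588); cell (4,3); t to first gridline: x 0.7454, y 1.0046 (then +1.0353 / +3.8637)
    (5,3) via x @ 0.7454
    (5,2) via y @ 1.0046
    (6,2) via x @ 1.7807
    (7,2) via x @ 2.8160
    (8,2) via x @ 3.8512  # hit
  → r_4 = 3.8512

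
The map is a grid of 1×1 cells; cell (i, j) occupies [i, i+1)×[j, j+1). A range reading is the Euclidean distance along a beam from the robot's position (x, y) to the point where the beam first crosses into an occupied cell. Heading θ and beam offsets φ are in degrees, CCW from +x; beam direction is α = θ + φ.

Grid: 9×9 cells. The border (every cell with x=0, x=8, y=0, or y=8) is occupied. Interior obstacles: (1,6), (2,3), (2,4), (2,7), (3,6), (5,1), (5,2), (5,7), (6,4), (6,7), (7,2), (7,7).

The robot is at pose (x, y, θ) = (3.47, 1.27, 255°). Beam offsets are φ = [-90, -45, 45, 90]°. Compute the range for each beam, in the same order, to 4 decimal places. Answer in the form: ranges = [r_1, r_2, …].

ranges = [2.5571, 0.5400, 0.3118, 1.0432]

beam 1: φ=-90°, α=165°
  dir = (cos 165°, sin 165°) = (-0.9659, 0.2588); from cell (3,1)
  next x-line at t=0.4866, next y-line at t=2.8205; Δt_x=1.0353, Δt_y=3.8637
    x: enter (2,1) at t=0.4866
    x: enter (1,1) at t=1.5219
    x: enter (0,1) at t=2.5571 ← occupied
  → r_1 = 2.5571
beam 2: φ=-45°, α=210°
  dir = (cos 210°, sin 210°) = (-0.8660, -0.5000); from cell (3,1)
  next x-line at t=0.5427, next y-line at t=0.5400; Δt_x=1.1547, Δt_y=2.0000
    y: enter (3,0) at t=0.5400 ← occupied
  → r_2 = 0.5400
beam 3: φ=45°, α=300°
  dir = (cos 300°, sin 300°) = (0.5000, -0.8660); from cell (3,1)
  next x-line at t=1.0600, next y-line at t=0.3118; Δt_x=2.0000, Δt_y=1.1547
    y: enter (3,0) at t=0.3118 ← occupied
  → r_3 = 0.3118
beam 4: φ=90°, α=345°
  dir = (cos 345°, sin 345°) = (0.9659, -0.2588); from cell (3,1)
  next x-line at t=0.5487, next y-line at t=1.0432; Δt_x=1.0353, Δt_y=3.8637
    x: enter (4,1) at t=0.5487
    y: enter (4,0) at t=1.0432 ← occupied
  → r_4 = 1.0432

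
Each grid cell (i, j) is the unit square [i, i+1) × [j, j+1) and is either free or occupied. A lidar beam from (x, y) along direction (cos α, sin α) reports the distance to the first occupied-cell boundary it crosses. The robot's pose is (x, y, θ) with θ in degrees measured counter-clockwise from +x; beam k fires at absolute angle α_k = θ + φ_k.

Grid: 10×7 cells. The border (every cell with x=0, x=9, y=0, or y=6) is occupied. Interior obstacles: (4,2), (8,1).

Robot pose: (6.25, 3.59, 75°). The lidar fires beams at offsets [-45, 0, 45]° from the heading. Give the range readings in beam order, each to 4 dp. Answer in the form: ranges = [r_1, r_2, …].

ranges = [3.1754, 2.4950, 2.7828]

beam 1: φ=-45°, α=30°
  direction (0.8660, 0.5000); cell (6,3); t to first gridline: x 0.8660, y 0.8200 (then +1.1547 / +2.0000)
    (6,4) via y @ 0.8200
    (7,4) via x @ 0.8660
    (8,4) via x @ 2.0207
    (8,5) via y @ 2.8200
    (9,5) via x @ 3.1754  # hit
  → r_1 = 3.1754
beam 2: φ=0°, α=75°
  direction (0.2588, 0.9659); cell (6,3); t to first gridline: x 2.8978, y 0.4245 (then +3.8637 / +1.0353)
    (6,4) via y @ 0.4245
    (6,5) via y @ 1.4597
    (6,6) via y @ 2.4950  # hit
  → r_2 = 2.4950
beam 3: φ=45°, α=120°
  direction (-0.5000, 0.8660); cell (6,3); t to first gridline: x 0.5000, y 0.4734 (then +2.0000 / +1.1547)
    (6,4) via y @ 0.4734
    (5,4) via x @ 0.5000
    (5,5) via y @ 1.6281
    (4,5) via x @ 2.5000
    (4,6) via y @ 2.7828  # hit
  → r_3 = 2.7828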